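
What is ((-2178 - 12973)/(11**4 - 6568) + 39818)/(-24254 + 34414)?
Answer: 321435563/82021680 ≈ 3.9189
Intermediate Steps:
((-2178 - 12973)/(11**4 - 6568) + 39818)/(-24254 + 34414) = (-15151/(14641 - 6568) + 39818)/10160 = (-15151/8073 + 39818)*(1/10160) = (321435563/8073)*(1/10160) = 321435563/82021680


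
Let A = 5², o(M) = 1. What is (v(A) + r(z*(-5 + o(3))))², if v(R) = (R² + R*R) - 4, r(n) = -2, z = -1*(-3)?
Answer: 1547536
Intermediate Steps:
z = 3
A = 25
v(R) = -4 + 2*R² (v(R) = (R² + R²) - 4 = 2*R² - 4 = -4 + 2*R²)
(v(A) + r(z*(-5 + o(3))))² = ((-4 + 2*25²) - 2)² = ((-4 + 2*625) - 2)² = ((-4 + 1250) - 2)² = (1246 - 2)² = 1244² = 1547536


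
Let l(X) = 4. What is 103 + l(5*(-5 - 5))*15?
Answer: 163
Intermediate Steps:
103 + l(5*(-5 - 5))*15 = 103 + 4*15 = 103 + 60 = 163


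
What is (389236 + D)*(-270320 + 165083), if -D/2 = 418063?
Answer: 47029362930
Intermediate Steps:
D = -836126 (D = -2*418063 = -836126)
(389236 + D)*(-270320 + 165083) = (389236 - 836126)*(-270320 + 165083) = -446890*(-105237) = 47029362930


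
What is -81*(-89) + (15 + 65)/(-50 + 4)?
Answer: 165767/23 ≈ 7207.3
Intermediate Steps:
-81*(-89) + (15 + 65)/(-50 + 4) = 7209 + 80/(-46) = 7209 + 80*(-1/46) = 7209 - 40/23 = 165767/23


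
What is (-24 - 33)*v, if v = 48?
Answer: -2736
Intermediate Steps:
(-24 - 33)*v = (-24 - 33)*48 = -57*48 = -2736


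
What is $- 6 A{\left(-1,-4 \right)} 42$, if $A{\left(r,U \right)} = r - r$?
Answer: $0$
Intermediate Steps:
$A{\left(r,U \right)} = 0$
$- 6 A{\left(-1,-4 \right)} 42 = \left(-6\right) 0 \cdot 42 = 0 \cdot 42 = 0$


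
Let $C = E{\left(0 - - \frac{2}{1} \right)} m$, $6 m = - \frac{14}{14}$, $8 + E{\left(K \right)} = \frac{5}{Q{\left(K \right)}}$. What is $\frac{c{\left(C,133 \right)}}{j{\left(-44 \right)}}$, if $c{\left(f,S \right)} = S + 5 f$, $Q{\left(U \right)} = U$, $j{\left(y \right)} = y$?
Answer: $- \frac{1651}{528} \approx -3.1269$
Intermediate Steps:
$E{\left(K \right)} = -8 + \frac{5}{K}$
$m = - \frac{1}{6}$ ($m = \frac{\left(-14\right) \frac{1}{14}}{6} = \frac{1}{6} \left(-1\right) = - \frac{1}{6} \approx -0.16667$)
$C = \frac{11}{12}$ ($C = \left(-8 + \frac{5}{0 - - \frac{2}{1}}\right) \left(- \frac{1}{6}\right) = \left(-8 + \frac{5}{0 - \left(-2\right) 1}\right) \left(- \frac{1}{6}\right) = \left(-8 + \frac{5}{0 - -2}\right) \left(- \frac{1}{6}\right) = \left(-8 + \frac{5}{0 + 2}\right) \left(- \frac{1}{6}\right) = \left(-8 + \frac{5}{2}\right) \left(- \frac{1}{6}\right) = \left(- \frac{11}{2}\right) \left(- \frac{1}{6}\right) = \frac{11}{12} \approx 0.91667$)
$\frac{c{\left(C,133 \right)}}{j{\left(-44 \right)}} = \frac{133 + 5 \cdot \frac{11}{12}}{-44} = \left(133 + \frac{55}{12}\right) \left(- \frac{1}{44}\right) = \frac{1651}{12} \left(- \frac{1}{44}\right) = - \frac{1651}{528}$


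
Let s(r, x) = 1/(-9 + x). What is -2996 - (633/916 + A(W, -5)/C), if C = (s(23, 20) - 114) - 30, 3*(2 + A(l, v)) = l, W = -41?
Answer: -13036331353/4350084 ≈ -2996.8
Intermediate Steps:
A(l, v) = -2 + l/3
C = -1583/11 (C = (1/(-9 + 20) - 114) - 30 = (1/11 - 114) - 30 = -1253/11 - 30 = -1583/11 ≈ -143.91)
-2996 - (633/916 + A(W, -5)/C) = -2996 - (633/916 + (-2 + (⅓)*(-41))/(-1583/11)) = -2996 - (633*(1/916) + (-2 - 41/3)*(-11/1583)) = -2996 - (633/916 - 47/3*(-11/1583)) = -2996 - (633/916 + 517/4749) = -2996 - 1*3479689/4350084 = -2996 - 3479689/4350084 = -13036331353/4350084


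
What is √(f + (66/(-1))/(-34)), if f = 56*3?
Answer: 3*√5457/17 ≈ 13.036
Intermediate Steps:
f = 168
√(f + (66/(-1))/(-34)) = √(168 + (66/(-1))/(-34)) = √(168 - 1*66*(-1/34)) = √(168 - 66*(-1/34)) = √(168 + 33/17) = √(2889/17) = 3*√5457/17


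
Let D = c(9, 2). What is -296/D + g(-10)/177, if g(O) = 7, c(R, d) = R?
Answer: -17443/531 ≈ -32.849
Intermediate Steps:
D = 9
-296/D + g(-10)/177 = -296/9 + 7/177 = -17443/531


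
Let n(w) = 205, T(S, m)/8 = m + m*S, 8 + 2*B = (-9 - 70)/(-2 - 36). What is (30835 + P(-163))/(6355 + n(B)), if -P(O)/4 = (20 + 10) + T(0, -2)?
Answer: 30779/6560 ≈ 4.6919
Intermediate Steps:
B = -225/76 (B = -4 + ((-9 - 70)/(-2 - 36))/2 = -4 + (-79/(-38))/2 = -4 + (-79*(-1/38))/2 = -4 + (½)*(79/38) = -4 + 79/76 = -225/76 ≈ -2.9605)
T(S, m) = 8*m + 8*S*m (T(S, m) = 8*(m + m*S) = 8*(m + S*m) = 8*m + 8*S*m)
P(O) = -56 (P(O) = -4*((20 + 10) + 8*(-2)*(1 + 0)) = -4*(30 + 8*(-2)*1) = -4*(30 - 16) = -4*14 = -56)
(30835 + P(-163))/(6355 + n(B)) = (30835 - 56)/(6355 + 205) = 30779/6560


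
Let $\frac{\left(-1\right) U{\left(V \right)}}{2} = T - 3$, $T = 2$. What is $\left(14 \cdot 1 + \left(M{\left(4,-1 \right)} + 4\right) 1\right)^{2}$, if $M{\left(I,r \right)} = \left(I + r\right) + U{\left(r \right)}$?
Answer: $529$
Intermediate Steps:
$U{\left(V \right)} = 2$ ($U{\left(V \right)} = - 2 \left(2 - 3\right) = \left(-2\right) \left(-1\right) = 2$)
$M{\left(I,r \right)} = 2 + I + r$ ($M{\left(I,r \right)} = \left(I + r\right) + 2 = 2 + I + r$)
$\left(14 \cdot 1 + \left(M{\left(4,-1 \right)} + 4\right) 1\right)^{2} = \left(14 \cdot 1 + \left(\left(2 + 4 - 1\right) + 4\right) 1\right)^{2} = \left(14 + \left(5 + 4\right) 1\right)^{2} = \left(14 + 9 \cdot 1\right)^{2} = \left(14 + 9\right)^{2} = 23^{2} = 529$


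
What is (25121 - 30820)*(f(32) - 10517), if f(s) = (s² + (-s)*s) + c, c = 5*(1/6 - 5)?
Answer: 360444653/6 ≈ 6.0074e+7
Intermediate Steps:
c = -145/6 (c = 5*(⅙ - 5) = 5*(-29/6) = -145/6 ≈ -24.167)
f(s) = -145/6 (f(s) = (s² + (-s)*s) - 145/6 = (s² - s²) - 145/6 = 0 - 145/6 = -145/6)
(25121 - 30820)*(f(32) - 10517) = (25121 - 30820)*(-145/6 - 10517) = -5699*(-63247/6) = 360444653/6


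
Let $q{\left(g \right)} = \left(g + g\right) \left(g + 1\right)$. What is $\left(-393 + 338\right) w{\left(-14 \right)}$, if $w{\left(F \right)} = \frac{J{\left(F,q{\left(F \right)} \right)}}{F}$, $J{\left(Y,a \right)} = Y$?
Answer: $-55$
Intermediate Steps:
$q{\left(g \right)} = 2 g \left(1 + g\right)$
$w{\left(F \right)} = 1$ ($w{\left(F \right)} = \frac{F}{F} = 1$)
$\left(-393 + 338\right) w{\left(-14 \right)} = \left(-393 + 338\right) 1 = \left(-55\right) 1 = -55$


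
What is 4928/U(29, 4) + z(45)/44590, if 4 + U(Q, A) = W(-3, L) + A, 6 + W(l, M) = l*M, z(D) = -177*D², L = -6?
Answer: 10771921/26754 ≈ 402.63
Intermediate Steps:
W(l, M) = -6 + M*l (W(l, M) = -6 + l*M = -6 + M*l)
U(Q, A) = 8 + A (U(Q, A) = -4 + ((-6 - 6*(-3)) + A) = -4 + ((-6 + 18) + A) = -4 + (12 + A) = 8 + A)
4928/U(29, 4) + z(45)/44590 = 4928/(8 + 4) - 177*45²/44590 = 4928/12 - 177*2025*(1/44590) = 4928*(1/12) - 358425*1/44590 = 1232/3 - 71685/8918 = 10771921/26754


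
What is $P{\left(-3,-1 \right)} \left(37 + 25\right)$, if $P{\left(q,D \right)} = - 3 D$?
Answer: $186$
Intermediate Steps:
$P{\left(-3,-1 \right)} \left(37 + 25\right) = \left(-3\right) \left(-1\right) \left(37 + 25\right) = 3 \cdot 62 = 186$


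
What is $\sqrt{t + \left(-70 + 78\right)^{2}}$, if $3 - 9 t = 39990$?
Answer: $i \sqrt{4379} \approx 66.174 i$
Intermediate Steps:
$t = -4443$ ($t = \frac{1}{3} - \frac{13330}{3} = -4443$)
$\sqrt{t + \left(-70 + 78\right)^{2}} = \sqrt{-4443 + \left(-70 + 78\right)^{2}} = \sqrt{-4443 + 8^{2}} = \sqrt{-4443 + 64} = \sqrt{-4379} = i \sqrt{4379}$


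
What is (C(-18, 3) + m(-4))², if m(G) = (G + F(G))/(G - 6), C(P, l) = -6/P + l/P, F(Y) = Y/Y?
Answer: 49/225 ≈ 0.21778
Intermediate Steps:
F(Y) = 1
m(G) = (1 + G)/(-6 + G) (m(G) = (G + 1)/(G - 6) = (1 + G)/(-6 + G))
(C(-18, 3) + m(-4))² = ((-6 + 3)/(-18) + (1 - 4)/(-6 - 4))² = (-1/18*(-3) - 3/(-10))² = (⅙ - ⅒*(-3))² = (⅙ + 3/10)² = (7/15)² = 49/225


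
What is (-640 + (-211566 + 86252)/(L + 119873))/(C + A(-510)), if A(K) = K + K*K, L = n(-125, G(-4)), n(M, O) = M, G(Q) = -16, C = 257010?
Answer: -38382017/30930908400 ≈ -0.0012409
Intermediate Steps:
L = -125
A(K) = K + K²
(-640 + (-211566 + 86252)/(L + 119873))/(C + A(-510)) = (-640 + (-211566 + 86252)/(-125 + 119873))/(257010 - 510*(1 - 510)) = (-640 - 125314/119748)/(257010 - 510*(-509)) = (-640 - 125314*1/119748)/(257010 + 259590) = (-640 - 62657/59874)/516600 = -38382017/59874*1/516600 = -38382017/30930908400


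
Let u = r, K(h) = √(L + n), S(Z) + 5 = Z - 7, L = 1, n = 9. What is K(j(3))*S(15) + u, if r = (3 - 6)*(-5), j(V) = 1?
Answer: 15 + 3*√10 ≈ 24.487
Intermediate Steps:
S(Z) = -12 + Z (S(Z) = -5 + (Z - 7) = -5 + (-7 + Z) = -12 + Z)
r = 15 (r = -3*(-5) = 15)
K(h) = √10 (K(h) = √(1 + 9) = √10)
u = 15
K(j(3))*S(15) + u = √10*(-12 + 15) + 15 = √10*3 + 15 = 3*√10 + 15 = 15 + 3*√10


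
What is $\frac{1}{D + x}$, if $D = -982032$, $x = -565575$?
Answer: $- \frac{1}{1547607} \approx -6.4616 \cdot 10^{-7}$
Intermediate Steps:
$\frac{1}{D + x} = \frac{1}{-982032 - 565575} = \frac{1}{-1547607} = - \frac{1}{1547607}$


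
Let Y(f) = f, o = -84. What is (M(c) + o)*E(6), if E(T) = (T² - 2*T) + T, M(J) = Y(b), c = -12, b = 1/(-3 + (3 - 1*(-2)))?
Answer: -2505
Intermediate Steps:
b = ½ (b = 1/(-3 + (3 + 2)) = 1/(-3 + 5) = 1/2 = ½ ≈ 0.50000)
M(J) = ½
E(T) = T² - T
(M(c) + o)*E(6) = (½ - 84)*(6*(-1 + 6)) = -501*5 = -167/2*30 = -2505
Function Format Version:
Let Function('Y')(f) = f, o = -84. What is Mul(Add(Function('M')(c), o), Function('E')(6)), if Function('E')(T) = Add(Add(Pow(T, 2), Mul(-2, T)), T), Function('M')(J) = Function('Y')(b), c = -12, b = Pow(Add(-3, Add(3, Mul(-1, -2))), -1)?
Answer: -2505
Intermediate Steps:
b = Rational(1, 2) (b = Pow(Add(-3, Add(3, 2)), -1) = Pow(Add(-3, 5), -1) = Pow(2, -1) = Rational(1, 2) ≈ 0.50000)
Function('M')(J) = Rational(1, 2)
Function('E')(T) = Add(Pow(T, 2), Mul(-1, T))
Mul(Add(Function('M')(c), o), Function('E')(6)) = Mul(Add(Rational(1, 2), -84), Mul(6, Add(-1, 6))) = Mul(Rational(-167, 2), Mul(6, 5)) = Mul(Rational(-167, 2), 30) = -2505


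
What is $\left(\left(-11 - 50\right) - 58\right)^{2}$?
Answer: $14161$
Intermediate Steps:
$\left(\left(-11 - 50\right) - 58\right)^{2} = \left(-61 - 58\right)^{2} = \left(-119\right)^{2} = 14161$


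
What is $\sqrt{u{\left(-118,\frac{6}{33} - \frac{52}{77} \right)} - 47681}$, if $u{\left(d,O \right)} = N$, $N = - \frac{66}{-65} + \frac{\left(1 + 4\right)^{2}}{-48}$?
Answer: $\frac{i \sqrt{29008819515}}{780} \approx 218.36 i$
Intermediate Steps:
$N = \frac{1543}{3120}$ ($N = \left(-66\right) \left(- \frac{1}{65}\right) + 5^{2} \left(- \frac{1}{48}\right) = \frac{66}{65} + 25 \left(- \frac{1}{48}\right) = \frac{66}{65} - \frac{25}{48} = \frac{1543}{3120} \approx 0.49455$)
$u{\left(d,O \right)} = \frac{1543}{3120}$
$\sqrt{u{\left(-118,\frac{6}{33} - \frac{52}{77} \right)} - 47681} = \sqrt{\frac{1543}{3120} - 47681} = \sqrt{- \frac{148763177}{3120}} = \frac{i \sqrt{29008819515}}{780}$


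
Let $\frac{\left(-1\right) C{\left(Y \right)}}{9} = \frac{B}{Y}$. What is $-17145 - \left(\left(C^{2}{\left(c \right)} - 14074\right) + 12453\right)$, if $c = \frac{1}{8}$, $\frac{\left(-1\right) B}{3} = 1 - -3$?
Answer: $-762020$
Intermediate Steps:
$B = -12$ ($B = - 3 \left(1 - -3\right) = - 3 \left(1 + 3\right) = \left(-3\right) 4 = -12$)
$c = \frac{1}{8} \approx 0.125$
$C{\left(Y \right)} = \frac{108}{Y}$ ($C{\left(Y \right)} = - 9 \left(- \frac{12}{Y}\right) = \frac{108}{Y}$)
$-17145 - \left(\left(C^{2}{\left(c \right)} - 14074\right) + 12453\right) = -17145 - \left(\left(\left(108 \frac{1}{\frac{1}{8}}\right)^{2} - 14074\right) + 12453\right) = -17145 - \left(\left(\left(108 \cdot 8\right)^{2} - 14074\right) + 12453\right) = -17145 - \left(\left(864^{2} - 14074\right) + 12453\right) = -17145 - \left(\left(746496 - 14074\right) + 12453\right) = -17145 - \left(732422 + 12453\right) = -17145 - 744875 = -762020$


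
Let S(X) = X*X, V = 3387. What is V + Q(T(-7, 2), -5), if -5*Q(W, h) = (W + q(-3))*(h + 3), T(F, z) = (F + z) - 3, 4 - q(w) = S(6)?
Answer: 3371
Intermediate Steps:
S(X) = X**2
q(w) = -32 (q(w) = 4 - 1*6**2 = 4 - 1*36 = 4 - 36 = -32)
T(F, z) = -3 + F + z
Q(W, h) = -(-32 + W)*(3 + h)/5 (Q(W, h) = -(W - 32)*(h + 3)/5 = -(-32 + W)*(3 + h)/5)
V + Q(T(-7, 2), -5) = 3387 + (96/5 - 3*(-3 - 7 + 2)/5 + (32/5)*(-5) - 1/5*(-3 - 7 + 2)*(-5)) = 3387 + (96/5 - 3/5*(-8) - 32 - 1/5*(-8)*(-5)) = 3387 + (96/5 + 24/5 - 32 - 8) = 3387 - 16 = 3371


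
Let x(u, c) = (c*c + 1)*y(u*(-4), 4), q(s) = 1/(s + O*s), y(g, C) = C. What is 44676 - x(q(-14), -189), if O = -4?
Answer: -98212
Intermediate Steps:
q(s) = -1/(3*s) (q(s) = 1/(s - 4*s) = 1/(-3*s) = -1/(3*s))
x(u, c) = 4 + 4*c**2 (x(u, c) = (c*c + 1)*4 = (c**2 + 1)*4 = (1 + c**2)*4 = 4 + 4*c**2)
44676 - x(q(-14), -189) = 44676 - (4 + 4*(-189)**2) = 44676 - (4 + 4*35721) = 44676 - (4 + 142884) = 44676 - 1*142888 = 44676 - 142888 = -98212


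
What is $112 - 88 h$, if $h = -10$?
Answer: $992$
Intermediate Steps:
$112 - 88 h = 112 - -880 = 112 + 880 = 992$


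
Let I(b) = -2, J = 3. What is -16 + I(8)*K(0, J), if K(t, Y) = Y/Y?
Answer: -18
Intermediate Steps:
K(t, Y) = 1
-16 + I(8)*K(0, J) = -16 - 2*1 = -16 - 2 = -18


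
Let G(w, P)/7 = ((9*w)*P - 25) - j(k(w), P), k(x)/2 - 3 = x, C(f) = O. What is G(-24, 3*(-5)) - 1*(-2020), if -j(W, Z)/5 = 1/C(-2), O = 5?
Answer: 24532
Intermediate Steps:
C(f) = 5
k(x) = 6 + 2*x
j(W, Z) = -1 (j(W, Z) = -5/5 = -5*⅕ = -1)
G(w, P) = -168 + 63*P*w (G(w, P) = 7*(((9*w)*P - 25) - 1*(-1)) = 7*((9*P*w - 25) + 1) = 7*((-25 + 9*P*w) + 1) = 7*(-24 + 9*P*w) = -168 + 63*P*w)
G(-24, 3*(-5)) - 1*(-2020) = (-168 + 63*(3*(-5))*(-24)) - 1*(-2020) = (-168 + 63*(-15)*(-24)) + 2020 = (-168 + 22680) + 2020 = 22512 + 2020 = 24532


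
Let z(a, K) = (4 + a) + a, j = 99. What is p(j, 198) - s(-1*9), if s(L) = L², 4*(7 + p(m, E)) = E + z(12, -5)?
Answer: -63/2 ≈ -31.500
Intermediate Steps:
z(a, K) = 4 + 2*a
p(m, E) = E/4 (p(m, E) = -7 + (E + (4 + 2*12))/4 = -7 + (E + (4 + 24))/4 = -7 + (E + 28)/4 = -7 + (28 + E)/4 = -7 + (7 + E/4) = E/4)
p(j, 198) - s(-1*9) = (¼)*198 - (-1*9)² = 99/2 - 1*(-9)² = 99/2 - 1*81 = 99/2 - 81 = -63/2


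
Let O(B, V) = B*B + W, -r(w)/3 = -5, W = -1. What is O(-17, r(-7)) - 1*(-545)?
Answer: 833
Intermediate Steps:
r(w) = 15 (r(w) = -3*(-5) = 15)
O(B, V) = -1 + B² (O(B, V) = B*B - 1 = B² - 1 = -1 + B²)
O(-17, r(-7)) - 1*(-545) = (-1 + (-17)²) - 1*(-545) = (-1 + 289) + 545 = 288 + 545 = 833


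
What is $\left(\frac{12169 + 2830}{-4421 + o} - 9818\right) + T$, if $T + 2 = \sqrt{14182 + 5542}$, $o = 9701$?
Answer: $- \frac{51834601}{5280} + 2 \sqrt{4931} \approx -9676.7$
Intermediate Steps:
$T = -2 + 2 \sqrt{4931}$ ($T = -2 + \sqrt{14182 + 5542} = -2 + \sqrt{19724} = -2 + 2 \sqrt{4931} \approx 138.44$)
$\left(\frac{12169 + 2830}{-4421 + o} - 9818\right) + T = \left(\frac{12169 + 2830}{-4421 + 9701} - 9818\right) - \left(2 - 2 \sqrt{4931}\right) = \left(\frac{14999}{5280} - 9818\right) - \left(2 - 2 \sqrt{4931}\right) = - \frac{51824041}{5280} - \left(2 - 2 \sqrt{4931}\right) = - \frac{51834601}{5280} + 2 \sqrt{4931}$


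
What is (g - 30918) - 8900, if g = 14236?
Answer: -25582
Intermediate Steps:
(g - 30918) - 8900 = (14236 - 30918) - 8900 = -16682 - 8900 = -25582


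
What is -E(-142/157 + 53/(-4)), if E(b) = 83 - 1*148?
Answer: 65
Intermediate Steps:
E(b) = -65 (E(b) = 83 - 148 = -65)
-E(-142/157 + 53/(-4)) = -1*(-65) = 65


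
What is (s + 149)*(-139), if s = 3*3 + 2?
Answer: -22240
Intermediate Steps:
s = 11 (s = 9 + 2 = 11)
(s + 149)*(-139) = (11 + 149)*(-139) = 160*(-139) = -22240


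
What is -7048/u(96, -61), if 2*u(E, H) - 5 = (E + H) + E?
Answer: -1762/17 ≈ -103.65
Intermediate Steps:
u(E, H) = 5/2 + E + H/2 (u(E, H) = 5/2 + ((E + H) + E)/2 = 5/2 + (H + 2*E)/2 = 5/2 + (E + H/2) = 5/2 + E + H/2)
-7048/u(96, -61) = -7048/(5/2 + 96 + (½)*(-61)) = -7048/(5/2 + 96 - 61/2) = -7048/68 = -7048*1/68 = -1762/17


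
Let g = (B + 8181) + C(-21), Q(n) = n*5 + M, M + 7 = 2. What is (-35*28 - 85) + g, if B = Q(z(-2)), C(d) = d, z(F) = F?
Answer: 7080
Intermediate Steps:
M = -5 (M = -7 + 2 = -5)
Q(n) = -5 + 5*n (Q(n) = n*5 - 5 = 5*n - 5 = -5 + 5*n)
B = -15 (B = -5 + 5*(-2) = -5 - 10 = -15)
g = 8145 (g = (-15 + 8181) - 21 = 8166 - 21 = 8145)
(-35*28 - 85) + g = (-35*28 - 85) + 8145 = (-980 - 85) + 8145 = -1065 + 8145 = 7080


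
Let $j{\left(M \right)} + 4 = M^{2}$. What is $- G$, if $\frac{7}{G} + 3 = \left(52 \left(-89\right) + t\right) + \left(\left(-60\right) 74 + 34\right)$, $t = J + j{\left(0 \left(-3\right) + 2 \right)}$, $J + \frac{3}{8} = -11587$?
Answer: $\frac{56}{164995} \approx 0.0003394$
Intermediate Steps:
$j{\left(M \right)} = -4 + M^{2}$
$J = - \frac{92699}{8}$ ($J = - \frac{3}{8} - 11587 = - \frac{92699}{8} \approx -11587.0$)
$t = - \frac{92699}{8}$ ($t = - \frac{92699}{8} - \left(4 - \left(0 \left(-3\right) + 2\right)^{2}\right) = - \frac{92699}{8} - \left(4 - \left(0 + 2\right)^{2}\right) = - \frac{92699}{8} - \left(4 - 2^{2}\right) = - \frac{92699}{8} + \left(-4 + 4\right) = - \frac{92699}{8} + 0 = - \frac{92699}{8} \approx -11587.0$)
$G = - \frac{56}{164995}$ ($G = \frac{7}{-3 + \left(\left(52 \left(-89\right) - \frac{92699}{8}\right) + \left(\left(-60\right) 74 + 34\right)\right)} = \frac{7}{-3 + \left(\left(-4628 - \frac{92699}{8}\right) + \left(-4440 + 34\right)\right)} = \frac{7}{-3 - \frac{164971}{8}} = \frac{7}{- \frac{164995}{8}} = 7 \left(- \frac{8}{164995}\right) = - \frac{56}{164995} \approx -0.0003394$)
$- G = \left(-1\right) \left(- \frac{56}{164995}\right) = \frac{56}{164995}$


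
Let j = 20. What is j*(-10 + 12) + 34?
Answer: 74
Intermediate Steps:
j*(-10 + 12) + 34 = 20*(-10 + 12) + 34 = 20*2 + 34 = 40 + 34 = 74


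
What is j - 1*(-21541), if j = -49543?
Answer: -28002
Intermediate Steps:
j - 1*(-21541) = -49543 - 1*(-21541) = -49543 + 21541 = -28002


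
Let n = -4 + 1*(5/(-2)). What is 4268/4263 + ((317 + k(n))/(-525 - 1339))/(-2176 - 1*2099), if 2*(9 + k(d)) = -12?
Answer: 5668545371/5661690300 ≈ 1.0012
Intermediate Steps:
n = -13/2 (n = -4 + 1*(5*(-½)) = -4 + 1*(-5/2) = -4 - 5/2 = -13/2 ≈ -6.5000)
k(d) = -15 (k(d) = -9 + (½)*(-12) = -9 - 6 = -15)
4268/4263 + ((317 + k(n))/(-525 - 1339))/(-2176 - 1*2099) = 4268/4263 + ((317 - 15)/(-525 - 1339))/(-2176 - 1*2099) = 4268*(1/4263) + (302/(-1864))/(-2176 - 2099) = 4268/4263 + (302*(-1/1864))/(-4275) = 4268/4263 - 151/932*(-1/4275) = 4268/4263 + 151/3984300 = 5668545371/5661690300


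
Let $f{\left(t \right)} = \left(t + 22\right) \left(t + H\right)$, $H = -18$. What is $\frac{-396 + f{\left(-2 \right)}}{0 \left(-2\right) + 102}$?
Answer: $- \frac{398}{51} \approx -7.8039$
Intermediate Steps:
$f{\left(t \right)} = \left(-18 + t\right) \left(22 + t\right)$ ($f{\left(t \right)} = \left(t + 22\right) \left(t - 18\right) = \left(22 + t\right) \left(-18 + t\right) = \left(-18 + t\right) \left(22 + t\right)$)
$\frac{-396 + f{\left(-2 \right)}}{0 \left(-2\right) + 102} = \frac{-396 + \left(-396 + \left(-2\right)^{2} + 4 \left(-2\right)\right)}{0 \left(-2\right) + 102} = \frac{-396 - 400}{0 + 102} = \frac{-396 - 400}{102} = \left(-796\right) \frac{1}{102} = - \frac{398}{51}$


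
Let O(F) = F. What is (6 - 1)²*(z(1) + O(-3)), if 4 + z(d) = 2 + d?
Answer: -100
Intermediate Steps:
z(d) = -2 + d (z(d) = -4 + (2 + d) = -2 + d)
(6 - 1)²*(z(1) + O(-3)) = (6 - 1)²*((-2 + 1) - 3) = 5²*(-1 - 3) = 25*(-4) = -100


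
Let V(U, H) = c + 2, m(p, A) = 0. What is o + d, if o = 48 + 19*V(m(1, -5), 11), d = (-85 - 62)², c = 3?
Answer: 21752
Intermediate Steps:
V(U, H) = 5 (V(U, H) = 3 + 2 = 5)
d = 21609 (d = (-147)² = 21609)
o = 143 (o = 48 + 19*5 = 48 + 95 = 143)
o + d = 143 + 21609 = 21752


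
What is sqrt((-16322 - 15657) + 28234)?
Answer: I*sqrt(3745) ≈ 61.196*I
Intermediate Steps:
sqrt((-16322 - 15657) + 28234) = sqrt(-31979 + 28234) = sqrt(-3745) = I*sqrt(3745)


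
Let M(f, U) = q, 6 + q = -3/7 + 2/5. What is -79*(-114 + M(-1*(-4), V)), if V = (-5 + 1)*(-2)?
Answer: 331879/35 ≈ 9482.3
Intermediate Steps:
V = 8 (V = -4*(-2) = 8)
q = -211/35 (q = -6 + (-3/7 + 2/5) = -6 - 1/35 = -211/35 ≈ -6.0286)
M(f, U) = -211/35
-79*(-114 + M(-1*(-4), V)) = -79*(-114 - 211/35) = -79*(-4201/35) = 331879/35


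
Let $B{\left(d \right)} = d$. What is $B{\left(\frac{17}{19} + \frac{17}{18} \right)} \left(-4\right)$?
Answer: $- \frac{1258}{171} \approx -7.3567$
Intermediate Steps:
$B{\left(\frac{17}{19} + \frac{17}{18} \right)} \left(-4\right) = \left(\frac{17}{19} + \frac{17}{18}\right) \left(-4\right) = \frac{629}{342} \left(-4\right) = - \frac{1258}{171}$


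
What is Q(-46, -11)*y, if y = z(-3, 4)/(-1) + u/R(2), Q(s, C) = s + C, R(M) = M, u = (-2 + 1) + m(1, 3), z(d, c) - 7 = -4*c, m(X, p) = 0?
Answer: -969/2 ≈ -484.50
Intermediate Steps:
z(d, c) = 7 - 4*c
u = -1 (u = (-2 + 1) + 0 = -1 + 0 = -1)
Q(s, C) = C + s
y = 17/2 (y = (7 - 4*4)/(-1) - 1/2 = (7 - 16)*(-1) - 1*1/2 = -9*(-1) - 1/2 = 9 - 1/2 = 17/2 ≈ 8.5000)
Q(-46, -11)*y = (-11 - 46)*(17/2) = -57*17/2 = -969/2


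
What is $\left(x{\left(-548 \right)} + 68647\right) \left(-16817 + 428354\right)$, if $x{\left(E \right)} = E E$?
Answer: $151836987687$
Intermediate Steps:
$x{\left(E \right)} = E^{2}$
$\left(x{\left(-548 \right)} + 68647\right) \left(-16817 + 428354\right) = \left(\left(-548\right)^{2} + 68647\right) \left(-16817 + 428354\right) = \left(300304 + 68647\right) 411537 = 368951 \cdot 411537 = 151836987687$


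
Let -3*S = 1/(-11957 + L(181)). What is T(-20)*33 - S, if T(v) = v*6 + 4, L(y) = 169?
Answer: -135373393/35364 ≈ -3828.0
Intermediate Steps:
T(v) = 4 + 6*v (T(v) = 6*v + 4 = 4 + 6*v)
S = 1/35364 (S = -1/(3*(-11957 + 169)) = -⅓/(-11788) = -⅓*(-1/11788) = 1/35364 ≈ 2.8277e-5)
T(-20)*33 - S = (4 + 6*(-20))*33 - 1*1/35364 = (4 - 120)*33 - 1/35364 = -116*33 - 1/35364 = -3828 - 1/35364 = -135373393/35364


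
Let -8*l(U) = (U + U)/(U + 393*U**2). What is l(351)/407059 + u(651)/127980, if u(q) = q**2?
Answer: 2644110764564389/798472150017120 ≈ 3.3115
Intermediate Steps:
l(U) = -U/(4*(U + 393*U**2)) (l(U) = -(U + U)/(8*(U + 393*U**2)) = -2*U/(8*(U + 393*U**2)) = -U/(4*(U + 393*U**2)))
l(351)/407059 + u(651)/127980 = -1/(4 + 1572*351)/407059 + 651**2/127980 = -1/(4 + 551772)*(1/407059) + 423801*(1/127980) = -1/551776*(1/407059) + 47089/14220 = -1*1/551776*(1/407059) + 47089/14220 = -1/551776*1/407059 + 47089/14220 = -1/224605386784 + 47089/14220 = 2644110764564389/798472150017120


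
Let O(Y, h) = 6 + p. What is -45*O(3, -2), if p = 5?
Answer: -495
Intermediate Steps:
O(Y, h) = 11 (O(Y, h) = 6 + 5 = 11)
-45*O(3, -2) = -45*11 = -495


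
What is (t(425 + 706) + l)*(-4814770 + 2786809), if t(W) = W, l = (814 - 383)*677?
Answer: -594026280198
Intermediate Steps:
l = 291787 (l = 431*677 = 291787)
(t(425 + 706) + l)*(-4814770 + 2786809) = ((425 + 706) + 291787)*(-4814770 + 2786809) = (1131 + 291787)*(-2027961) = 292918*(-2027961) = -594026280198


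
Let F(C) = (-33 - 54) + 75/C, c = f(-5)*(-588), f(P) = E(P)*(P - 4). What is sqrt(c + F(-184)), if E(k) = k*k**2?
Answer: 3*I*sqrt(622186202)/92 ≈ 813.38*I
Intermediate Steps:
E(k) = k**3
f(P) = P**3*(-4 + P) (f(P) = P**3*(P - 4) = P**3*(-4 + P))
c = -661500 (c = ((-5)**3*(-4 - 5))*(-588) = -125*(-9)*(-588) = 1125*(-588) = -661500)
F(C) = -87 + 75/C
sqrt(c + F(-184)) = sqrt(-661500 + (-87 + 75/(-184))) = sqrt(-661500 + (-87 + 75*(-1/184))) = sqrt(-661500 + (-87 - 75/184)) = sqrt(-661500 - 16083/184) = sqrt(-121732083/184) = 3*I*sqrt(622186202)/92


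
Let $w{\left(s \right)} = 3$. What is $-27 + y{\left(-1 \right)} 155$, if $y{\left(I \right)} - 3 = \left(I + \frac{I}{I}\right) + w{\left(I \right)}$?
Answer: $903$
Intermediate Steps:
$y{\left(I \right)} = 7 + I$ ($y{\left(I \right)} = 3 + \left(\left(I + \frac{I}{I}\right) + 3\right) = 3 + \left(\left(I + 1\right) + 3\right) = 3 + \left(\left(1 + I\right) + 3\right) = 3 + \left(4 + I\right) = 7 + I$)
$-27 + y{\left(-1 \right)} 155 = -27 + \left(7 - 1\right) 155 = -27 + 6 \cdot 155 = -27 + 930 = 903$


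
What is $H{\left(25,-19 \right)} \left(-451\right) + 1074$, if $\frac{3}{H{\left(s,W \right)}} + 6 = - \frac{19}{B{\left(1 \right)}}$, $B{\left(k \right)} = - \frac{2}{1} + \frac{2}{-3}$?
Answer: $- \frac{386}{3} \approx -128.67$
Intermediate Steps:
$B{\left(k \right)} = - \frac{8}{3}$ ($B{\left(k \right)} = \left(-2\right) 1 + 2 \left(- \frac{1}{3}\right) = -2 - \frac{2}{3} = - \frac{8}{3}$)
$H{\left(s,W \right)} = \frac{8}{3}$ ($H{\left(s,W \right)} = \frac{3}{-6 - \frac{19}{- \frac{8}{3}}} = \frac{3}{-6 - - \frac{57}{8}} = \frac{3}{-6 + \frac{57}{8}} = \frac{3}{\frac{9}{8}} = 3 \cdot \frac{8}{9} = \frac{8}{3}$)
$H{\left(25,-19 \right)} \left(-451\right) + 1074 = \frac{8}{3} \left(-451\right) + 1074 = - \frac{3608}{3} + 1074 = - \frac{386}{3}$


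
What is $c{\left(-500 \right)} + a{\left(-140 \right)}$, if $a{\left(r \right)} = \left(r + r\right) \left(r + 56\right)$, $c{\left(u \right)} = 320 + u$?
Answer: $23340$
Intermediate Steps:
$a{\left(r \right)} = 2 r \left(56 + r\right)$
$c{\left(-500 \right)} + a{\left(-140 \right)} = \left(320 - 500\right) + 2 \left(-140\right) \left(56 - 140\right) = -180 + 2 \left(-140\right) \left(-84\right) = -180 + 23520 = 23340$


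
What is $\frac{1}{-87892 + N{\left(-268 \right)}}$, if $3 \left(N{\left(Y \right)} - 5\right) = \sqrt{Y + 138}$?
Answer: $- \frac{790983}{69517123051} - \frac{3 i \sqrt{130}}{69517123051} \approx -1.1378 \cdot 10^{-5} - 4.9204 \cdot 10^{-10} i$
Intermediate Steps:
$N{\left(Y \right)} = 5 + \frac{\sqrt{138 + Y}}{3}$ ($N{\left(Y \right)} = 5 + \frac{\sqrt{Y + 138}}{3} = 5 + \frac{\sqrt{138 + Y}}{3}$)
$\frac{1}{-87892 + N{\left(-268 \right)}} = \frac{1}{-87892 + \left(5 + \frac{\sqrt{138 - 268}}{3}\right)} = \frac{1}{-87892 + \left(5 + \frac{\sqrt{-130}}{3}\right)} = \frac{1}{-87892 + \left(5 + \frac{i \sqrt{130}}{3}\right)} = \frac{1}{-87887 + \frac{i \sqrt{130}}{3}}$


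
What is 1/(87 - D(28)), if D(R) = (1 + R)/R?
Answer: 28/2407 ≈ 0.011633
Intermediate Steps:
D(R) = (1 + R)/R
1/(87 - D(28)) = 1/(87 - (1 + 28)/28) = 1/(87 - 29/28) = 1/(2407/28) = 28/2407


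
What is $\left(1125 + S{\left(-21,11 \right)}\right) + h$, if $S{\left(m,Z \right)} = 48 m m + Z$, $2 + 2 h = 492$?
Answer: $22549$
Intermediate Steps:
$h = 245$ ($h = -1 + \frac{1}{2} \cdot 492 = -1 + 246 = 245$)
$S{\left(m,Z \right)} = Z + 48 m^{2}$ ($S{\left(m,Z \right)} = 48 m^{2} + Z = Z + 48 m^{2}$)
$\left(1125 + S{\left(-21,11 \right)}\right) + h = \left(1125 + \left(11 + 48 \left(-21\right)^{2}\right)\right) + 245 = \left(1125 + \left(11 + 48 \cdot 441\right)\right) + 245 = \left(1125 + \left(11 + 21168\right)\right) + 245 = \left(1125 + 21179\right) + 245 = 22304 + 245 = 22549$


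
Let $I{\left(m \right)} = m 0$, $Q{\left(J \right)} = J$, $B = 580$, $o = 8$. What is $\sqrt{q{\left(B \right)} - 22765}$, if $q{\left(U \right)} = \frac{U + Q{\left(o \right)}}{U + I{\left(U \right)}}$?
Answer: $\frac{i \sqrt{478612810}}{145} \approx 150.88 i$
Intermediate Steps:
$I{\left(m \right)} = 0$
$q{\left(U \right)} = \frac{8 + U}{U}$ ($q{\left(U \right)} = \frac{U + 8}{U + 0} = \frac{8 + U}{U}$)
$\sqrt{q{\left(B \right)} - 22765} = \sqrt{\frac{8 + 580}{580} - 22765} = \sqrt{\frac{1}{580} \cdot 588 - 22765} = \sqrt{\frac{147}{145} - 22765} = \sqrt{- \frac{3300778}{145}} = \frac{i \sqrt{478612810}}{145}$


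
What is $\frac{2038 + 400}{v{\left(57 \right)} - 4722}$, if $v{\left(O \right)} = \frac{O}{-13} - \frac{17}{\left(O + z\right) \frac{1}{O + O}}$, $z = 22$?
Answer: $- \frac{2503826}{4879191} \approx -0.51316$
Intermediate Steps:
$v{\left(O \right)} = - \frac{O}{13} - \frac{34 O}{22 + O}$ ($v{\left(O \right)} = \frac{O}{-13} - \frac{17}{\left(O + 22\right) \frac{1}{O + O}} = O \left(- \frac{1}{13}\right) - \frac{17}{\left(22 + O\right) \frac{1}{2 O}} = - \frac{O}{13} - \frac{17}{\left(22 + O\right) \frac{1}{2 O}} = - \frac{O}{13} - \frac{17}{\frac{1}{2} \frac{1}{O} \left(22 + O\right)} = - \frac{O}{13} - 17 \frac{2 O}{22 + O} = - \frac{O}{13} - \frac{34 O}{22 + O}$)
$\frac{2038 + 400}{v{\left(57 \right)} - 4722} = \frac{2038 + 400}{\left(-1\right) 57 \frac{1}{286 + 13 \cdot 57} \left(464 + 57\right) - 4722} = \frac{2438}{\left(-1\right) 57 \frac{1}{286 + 741} \cdot 521 - 4722} = \frac{2438}{\left(-1\right) 57 \cdot \frac{1}{1027} \cdot 521 - 4722} = \frac{2438}{- \frac{29697}{1027} - 4722} = \frac{2438}{- \frac{4879191}{1027}} = 2438 \left(- \frac{1027}{4879191}\right) = - \frac{2503826}{4879191}$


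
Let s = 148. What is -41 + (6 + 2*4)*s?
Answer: 2031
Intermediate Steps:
-41 + (6 + 2*4)*s = -41 + (6 + 2*4)*148 = -41 + (6 + 8)*148 = -41 + 14*148 = -41 + 2072 = 2031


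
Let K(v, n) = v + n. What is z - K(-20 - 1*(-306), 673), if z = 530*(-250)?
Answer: -133459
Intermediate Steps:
z = -132500
K(v, n) = n + v
z - K(-20 - 1*(-306), 673) = -132500 - (673 + (-20 - 1*(-306))) = -132500 - (673 + (-20 + 306)) = -132500 - (673 + 286) = -132500 - 1*959 = -132500 - 959 = -133459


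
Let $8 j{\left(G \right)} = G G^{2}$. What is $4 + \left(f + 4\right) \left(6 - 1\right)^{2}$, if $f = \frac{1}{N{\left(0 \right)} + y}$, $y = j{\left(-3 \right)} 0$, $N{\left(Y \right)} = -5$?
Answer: $99$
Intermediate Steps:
$j{\left(G \right)} = \frac{G^{3}}{8}$ ($j{\left(G \right)} = \frac{G G^{2}}{8} = \frac{G^{3}}{8}$)
$y = 0$ ($y = \frac{\left(-3\right)^{3}}{8} \cdot 0 = \frac{1}{8} \left(-27\right) 0 = \left(- \frac{27}{8}\right) 0 = 0$)
$f = - \frac{1}{5}$ ($f = \frac{1}{-5 + 0} = \frac{1}{-5} = - \frac{1}{5} \approx -0.2$)
$4 + \left(f + 4\right) \left(6 - 1\right)^{2} = 4 + \left(- \frac{1}{5} + 4\right) \left(6 - 1\right)^{2} = 4 + \frac{19 \cdot 5^{2}}{5} = 4 + \frac{19}{5} \cdot 25 = 4 + 95 = 99$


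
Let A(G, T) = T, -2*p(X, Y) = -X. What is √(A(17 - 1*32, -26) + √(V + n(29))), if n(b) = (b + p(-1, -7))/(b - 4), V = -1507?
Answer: √(-2600 + 10*I*√150586)/10 ≈ 3.2179 + 6.0295*I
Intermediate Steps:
p(X, Y) = X/2 (p(X, Y) = -(-1)*X/2 = X/2)
n(b) = (-½ + b)/(-4 + b) (n(b) = (b + (½)*(-1))/(b - 4) = (b - ½)/(-4 + b) = (-½ + b)/(-4 + b))
√(A(17 - 1*32, -26) + √(V + n(29))) = √(-26 + √(-1507 + (-½ + 29)/(-4 + 29))) = √(-26 + √(-1507 + (57/2)/25)) = √(-26 + √(-1507 + (1/25)*(57/2))) = √(-26 + √(-1507 + 57/50)) = √(-26 + √(-75293/50)) = √(-26 + I*√150586/10)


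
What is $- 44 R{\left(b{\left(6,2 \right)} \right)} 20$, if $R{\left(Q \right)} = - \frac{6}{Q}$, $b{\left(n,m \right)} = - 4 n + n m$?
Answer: $-440$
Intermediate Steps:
$b{\left(n,m \right)} = - 4 n + m n$
$- 44 R{\left(b{\left(6,2 \right)} \right)} 20 = - 44 \left(- \frac{6}{6 \left(-4 + 2\right)}\right) 20 = - 44 \left(- \frac{6}{6 \left(-2\right)}\right) 20 = - 44 \left(- \frac{6}{-12}\right) 20 = - 44 \left(\left(-6\right) \left(- \frac{1}{12}\right)\right) 20 = \left(-44\right) \frac{1}{2} \cdot 20 = \left(-22\right) 20 = -440$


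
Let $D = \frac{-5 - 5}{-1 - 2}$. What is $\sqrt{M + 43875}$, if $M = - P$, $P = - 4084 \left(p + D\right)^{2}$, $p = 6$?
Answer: $\frac{\sqrt{3596731}}{3} \approx 632.17$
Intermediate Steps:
$D = \frac{10}{3}$ ($D = - \frac{10}{-3} = \left(-10\right) \left(- \frac{1}{3}\right) = \frac{10}{3} \approx 3.3333$)
$P = - \frac{3201856}{9}$ ($P = - 4084 \left(6 + \frac{10}{3}\right)^{2} = - 4084 \left(\frac{28}{3}\right)^{2} = \left(-4084\right) \frac{784}{9} = - \frac{3201856}{9} \approx -3.5576 \cdot 10^{5}$)
$M = \frac{3201856}{9}$ ($M = \left(-1\right) \left(- \frac{3201856}{9}\right) = \frac{3201856}{9} \approx 3.5576 \cdot 10^{5}$)
$\sqrt{M + 43875} = \sqrt{\frac{3201856}{9} + 43875} = \sqrt{\frac{3596731}{9}} = \frac{\sqrt{3596731}}{3}$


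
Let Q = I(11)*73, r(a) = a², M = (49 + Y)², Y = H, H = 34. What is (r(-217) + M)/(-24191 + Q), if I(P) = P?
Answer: -26989/11694 ≈ -2.3079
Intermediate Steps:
Y = 34
M = 6889 (M = (49 + 34)² = 83² = 6889)
Q = 803 (Q = 11*73 = 803)
(r(-217) + M)/(-24191 + Q) = ((-217)² + 6889)/(-24191 + 803) = (47089 + 6889)/(-23388) = 53978*(-1/23388) = -26989/11694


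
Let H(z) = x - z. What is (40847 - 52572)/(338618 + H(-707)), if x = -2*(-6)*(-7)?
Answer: -1675/48463 ≈ -0.034562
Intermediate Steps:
x = -84 (x = 12*(-7) = -84)
H(z) = -84 - z
(40847 - 52572)/(338618 + H(-707)) = (40847 - 52572)/(338618 + (-84 - 1*(-707))) = -11725/(338618 + (-84 + 707)) = -11725/(338618 + 623) = -11725/339241 = -11725*1/339241 = -1675/48463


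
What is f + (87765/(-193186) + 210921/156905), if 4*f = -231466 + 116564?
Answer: -62192575122281/2165132095 ≈ -28725.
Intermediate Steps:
f = -57451/2 (f = (-231466 + 116564)/4 = (¼)*(-114902) = -57451/2 ≈ -28726.)
f + (87765/(-193186) + 210921/156905) = -57451/2 + (87765/(-193186) + 210921/156905) = -57451/2 + (87765*(-1/193186) + 210921*(1/156905)) = -57451/2 + (-87765/193186 + 210921/156905) = -57451/2 + 3853745283/4330264190 = -62192575122281/2165132095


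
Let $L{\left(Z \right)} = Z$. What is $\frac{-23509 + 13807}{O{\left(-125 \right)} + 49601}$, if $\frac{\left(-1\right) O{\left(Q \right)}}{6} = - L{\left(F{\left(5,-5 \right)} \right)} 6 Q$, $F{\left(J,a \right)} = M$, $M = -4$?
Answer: $- \frac{9702}{67601} \approx -0.14352$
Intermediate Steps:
$F{\left(J,a \right)} = -4$
$O{\left(Q \right)} = - 144 Q$ ($O{\left(Q \right)} = - 6 \left(- \left(-4\right) 6 Q\right) = - 6 \left(- \left(-24\right) Q\right) = - 6 \cdot 24 Q = - 144 Q$)
$\frac{-23509 + 13807}{O{\left(-125 \right)} + 49601} = \frac{-23509 + 13807}{\left(-144\right) \left(-125\right) + 49601} = - \frac{9702}{18000 + 49601} = - \frac{9702}{67601}$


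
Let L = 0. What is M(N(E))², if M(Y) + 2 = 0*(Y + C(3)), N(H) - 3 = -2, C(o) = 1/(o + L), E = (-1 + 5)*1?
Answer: 4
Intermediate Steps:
E = 4 (E = 4*1 = 4)
C(o) = 1/o (C(o) = 1/(o + 0) = 1/o)
N(H) = 1 (N(H) = 3 - 2 = 1)
M(Y) = -2 (M(Y) = -2 + 0*(Y + 1/3) = -2 + 0*(Y + ⅓) = -2 + 0*(⅓ + Y) = -2 + 0 = -2)
M(N(E))² = (-2)² = 4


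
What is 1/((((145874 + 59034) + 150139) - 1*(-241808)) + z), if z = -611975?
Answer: -1/15120 ≈ -6.6138e-5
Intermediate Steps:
1/((((145874 + 59034) + 150139) - 1*(-241808)) + z) = 1/((((145874 + 59034) + 150139) - 1*(-241808)) - 611975) = 1/(((204908 + 150139) + 241808) - 611975) = 1/((355047 + 241808) - 611975) = 1/(596855 - 611975) = 1/(-15120) = -1/15120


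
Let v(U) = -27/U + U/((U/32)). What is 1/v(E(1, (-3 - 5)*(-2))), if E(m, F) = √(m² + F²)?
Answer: 8224/262439 + 27*√257/262439 ≈ 0.032986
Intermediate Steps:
E(m, F) = √(F² + m²)
v(U) = 32 - 27/U (v(U) = -27/U + U/((U*(1/32))) = -27/U + U/((U/32)) = -27/U + U*(32/U) = -27/U + 32 = 32 - 27/U)
1/v(E(1, (-3 - 5)*(-2))) = 1/(32 - 27/√(((-3 - 5)*(-2))² + 1²)) = 1/(32 - 27/√((-8*(-2))² + 1)) = 1/(32 - 27/√(16² + 1)) = 1/(32 - 27/√(256 + 1)) = 1/(32 - 27*√257/257)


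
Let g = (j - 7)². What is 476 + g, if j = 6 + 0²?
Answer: 477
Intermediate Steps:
j = 6 (j = 6 + 0 = 6)
g = 1 (g = (6 - 7)² = (-1)² = 1)
476 + g = 476 + 1 = 477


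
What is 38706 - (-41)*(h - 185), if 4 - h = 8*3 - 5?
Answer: 30506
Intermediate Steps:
h = -15 (h = 4 - (8*3 - 5) = 4 - (24 - 5) = 4 - 1*19 = 4 - 19 = -15)
38706 - (-41)*(h - 185) = 38706 - (-41)*(-15 - 185) = 38706 - (-41)*(-200) = 38706 - 1*8200 = 38706 - 8200 = 30506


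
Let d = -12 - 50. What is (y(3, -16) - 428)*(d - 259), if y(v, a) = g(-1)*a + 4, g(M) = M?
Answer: 130968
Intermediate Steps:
d = -62
y(v, a) = 4 - a (y(v, a) = -a + 4 = 4 - a)
(y(3, -16) - 428)*(d - 259) = ((4 - 1*(-16)) - 428)*(-62 - 259) = ((4 + 16) - 428)*(-321) = (20 - 428)*(-321) = -408*(-321) = 130968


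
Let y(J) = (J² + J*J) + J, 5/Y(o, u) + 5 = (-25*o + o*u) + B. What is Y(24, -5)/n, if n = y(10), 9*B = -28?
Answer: -3/91742 ≈ -3.2700e-5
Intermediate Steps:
B = -28/9 (B = (⅑)*(-28) = -28/9 ≈ -3.1111)
Y(o, u) = 5/(-73/9 - 25*o + o*u) (Y(o, u) = 5/(-5 + ((-25*o + o*u) - 28/9)) = 5/(-5 + (-28/9 - 25*o + o*u)) = 5/(-73/9 - 25*o + o*u))
y(J) = J + 2*J² (y(J) = (J² + J²) + J = 2*J² + J = J + 2*J²)
n = 210 (n = 10*(1 + 2*10) = 10*(1 + 20) = 10*21 = 210)
Y(24, -5)/n = (45/(-73 - 225*24 + 9*24*(-5)))/210 = (45/(-73 - 5400 - 1080))*(1/210) = (45/(-6553))*(1/210) = (45*(-1/6553))*(1/210) = -45/6553*1/210 = -3/91742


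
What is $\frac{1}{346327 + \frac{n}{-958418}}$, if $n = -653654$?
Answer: $\frac{479209}{165963342170} \approx 2.8874 \cdot 10^{-6}$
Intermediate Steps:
$\frac{1}{346327 + \frac{n}{-958418}} = \frac{1}{346327 - \frac{653654}{-958418}} = \frac{1}{346327 - - \frac{326827}{479209}} = \frac{1}{346327 + \frac{326827}{479209}} = \frac{1}{\frac{165963342170}{479209}} = \frac{479209}{165963342170}$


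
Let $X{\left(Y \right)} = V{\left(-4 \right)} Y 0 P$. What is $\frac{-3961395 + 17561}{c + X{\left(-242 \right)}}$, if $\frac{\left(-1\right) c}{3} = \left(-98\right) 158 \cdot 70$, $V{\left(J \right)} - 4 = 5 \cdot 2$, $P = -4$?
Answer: $- \frac{1971917}{1625820} \approx -1.2129$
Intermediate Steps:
$V{\left(J \right)} = 14$ ($V{\left(J \right)} = 4 + 5 \cdot 2 = 4 + 10 = 14$)
$X{\left(Y \right)} = 0$ ($X{\left(Y \right)} = 14 Y 0 \left(-4\right) = 0 \left(-4\right) = 0$)
$c = 3251640$ ($c = - 3 \left(-98\right) 158 \cdot 70 = - 3 \left(\left(-15484\right) 70\right) = \left(-3\right) \left(-1083880\right) = 3251640$)
$\frac{-3961395 + 17561}{c + X{\left(-242 \right)}} = \frac{-3961395 + 17561}{3251640 + 0} = - \frac{3943834}{3251640} = \left(-3943834\right) \frac{1}{3251640} = - \frac{1971917}{1625820}$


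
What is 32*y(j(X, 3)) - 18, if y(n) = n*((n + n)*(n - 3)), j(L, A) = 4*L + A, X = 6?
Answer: 1119726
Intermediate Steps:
j(L, A) = A + 4*L
y(n) = 2*n²*(-3 + n) (y(n) = n*((2*n)*(-3 + n)) = n*(2*n*(-3 + n)) = 2*n²*(-3 + n))
32*y(j(X, 3)) - 18 = 32*(2*(3 + 4*6)²*(-3 + (3 + 4*6))) - 18 = 32*(2*(3 + 24)²*(-3 + (3 + 24))) - 18 = 32*(2*27²*(-3 + 27)) - 18 = 32*(2*729*24) - 18 = 32*34992 - 18 = 1119744 - 18 = 1119726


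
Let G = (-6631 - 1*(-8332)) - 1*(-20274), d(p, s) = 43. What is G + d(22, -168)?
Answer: 22018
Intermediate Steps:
G = 21975 (G = (-6631 + 8332) + 20274 = 1701 + 20274 = 21975)
G + d(22, -168) = 21975 + 43 = 22018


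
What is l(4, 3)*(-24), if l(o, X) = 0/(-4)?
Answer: 0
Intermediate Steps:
l(o, X) = 0 (l(o, X) = 0*(-¼) = 0)
l(4, 3)*(-24) = 0*(-24) = 0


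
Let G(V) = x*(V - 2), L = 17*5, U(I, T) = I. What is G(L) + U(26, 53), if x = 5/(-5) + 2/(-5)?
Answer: -451/5 ≈ -90.200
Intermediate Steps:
L = 85
x = -7/5 (x = 5*(-⅕) + 2*(-⅕) = -1 - ⅖ = -7/5 ≈ -1.4000)
G(V) = 14/5 - 7*V/5 (G(V) = -7*(V - 2)/5 = -7*(-2 + V)/5 = 14/5 - 7*V/5)
G(L) + U(26, 53) = (14/5 - 7/5*85) + 26 = (14/5 - 119) + 26 = -581/5 + 26 = -451/5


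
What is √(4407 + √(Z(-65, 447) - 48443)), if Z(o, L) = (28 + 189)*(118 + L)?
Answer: √(4407 + √74162) ≈ 68.406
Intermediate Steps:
Z(o, L) = 25606 + 217*L (Z(o, L) = 217*(118 + L) = 25606 + 217*L)
√(4407 + √(Z(-65, 447) - 48443)) = √(4407 + √((25606 + 217*447) - 48443)) = √(4407 + √((25606 + 96999) - 48443)) = √(4407 + √(122605 - 48443)) = √(4407 + √74162)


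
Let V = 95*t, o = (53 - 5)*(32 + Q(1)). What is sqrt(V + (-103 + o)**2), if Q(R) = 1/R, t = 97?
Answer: 4*sqrt(137661) ≈ 1484.1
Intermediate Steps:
o = 1584 (o = (53 - 5)*(32 + 1/1) = 48*(32 + 1) = 48*33 = 1584)
V = 9215 (V = 95*97 = 9215)
sqrt(V + (-103 + o)**2) = sqrt(9215 + (-103 + 1584)**2) = sqrt(9215 + 1481**2) = sqrt(9215 + 2193361) = sqrt(2202576) = 4*sqrt(137661)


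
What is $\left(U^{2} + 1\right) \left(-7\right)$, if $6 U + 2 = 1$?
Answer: $- \frac{259}{36} \approx -7.1944$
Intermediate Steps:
$U = - \frac{1}{6}$ ($U = - \frac{1}{3} + \frac{1}{6} \cdot 1 = - \frac{1}{3} + \frac{1}{6} = - \frac{1}{6} \approx -0.16667$)
$\left(U^{2} + 1\right) \left(-7\right) = \left(\left(- \frac{1}{6}\right)^{2} + 1\right) \left(-7\right) = \left(\frac{1}{36} + 1\right) \left(-7\right) = \frac{37}{36} \left(-7\right) = - \frac{259}{36}$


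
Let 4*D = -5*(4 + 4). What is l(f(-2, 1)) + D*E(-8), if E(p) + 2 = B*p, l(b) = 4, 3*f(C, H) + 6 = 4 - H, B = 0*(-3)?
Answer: 24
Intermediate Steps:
B = 0
f(C, H) = -2/3 - H/3 (f(C, H) = -2 + (4 - H)/3 = -2 + (4/3 - H/3) = -2/3 - H/3)
D = -10 (D = (-5*(4 + 4))/4 = (-5*8)/4 = (1/4)*(-40) = -10)
E(p) = -2 (E(p) = -2 + 0*p = -2 + 0 = -2)
l(f(-2, 1)) + D*E(-8) = 4 - 10*(-2) = 4 + 20 = 24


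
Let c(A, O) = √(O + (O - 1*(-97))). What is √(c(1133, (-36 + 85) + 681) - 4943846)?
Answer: √(-4943846 + 3*√173) ≈ 2223.5*I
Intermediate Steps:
c(A, O) = √(97 + 2*O) (c(A, O) = √(O + (O + 97)) = √(O + (97 + O)) = √(97 + 2*O))
√(c(1133, (-36 + 85) + 681) - 4943846) = √(√(97 + 2*((-36 + 85) + 681)) - 4943846) = √(√(97 + 2*(49 + 681)) - 4943846) = √(√(97 + 2*730) - 4943846) = √(√(97 + 1460) - 4943846) = √(√1557 - 4943846) = √(3*√173 - 4943846) = √(-4943846 + 3*√173)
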